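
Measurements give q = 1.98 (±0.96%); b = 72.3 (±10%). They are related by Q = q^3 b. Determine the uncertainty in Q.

58.4

For a monomial Q ∝ q^3, b, fractional errors add in quadrature:
  (3·δq/q)² = (3×0.00960)² = 0.000829;  (1·δb/b)² = (1×0.100)² = 0.0100
δQ/Q = √(0.0108) = 0.104
Q = 561, so δQ = 0.104 × 561 = 58.4.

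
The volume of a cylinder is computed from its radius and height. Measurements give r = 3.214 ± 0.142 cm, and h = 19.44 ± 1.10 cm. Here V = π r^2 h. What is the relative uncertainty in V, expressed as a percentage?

10.5%

V is a product of powers, so relative uncertainties combine in quadrature:
  (2·δr/r)² = (2×0.0442)² = 0.00781;  (1·δh/h)² = (1×0.0566)² = 0.00320
δV/V = √(0.0110) = 0.105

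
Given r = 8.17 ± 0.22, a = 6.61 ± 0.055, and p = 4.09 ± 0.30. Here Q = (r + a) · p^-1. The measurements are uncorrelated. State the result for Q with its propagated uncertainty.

3.61 ± 0.271

Let u = r + a = 14.8. δu = √(δr² + δa²) = √(0.0484 + 0.00302) = 0.227, so δu/u = 0.0153.
Q is then a monomial in u, p:
δQ/Q = √((δu/u)² + (-1·δp/p)²) = √(0.000235 + 0.00538) = 0.0749
Q = 3.61, so δQ = 0.0749 × 3.61 = 0.271.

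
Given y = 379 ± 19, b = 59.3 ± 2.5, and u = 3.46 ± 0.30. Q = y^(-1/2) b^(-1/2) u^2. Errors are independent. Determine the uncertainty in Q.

Q is a product of powers, so relative uncertainties combine in quadrature:
  (−½·δy/y)² = (-0.5×0.0501)² = 0.000628;  (−½·δb/b)² = (-0.5×0.0422)² = 0.000444;  (2·δu/u)² = (2×0.0867)² = 0.0301
δQ/Q = √(0.0311) = 0.176
Q = 0.0799, so δQ = 0.176 × 0.0799 = 0.0141.

0.0141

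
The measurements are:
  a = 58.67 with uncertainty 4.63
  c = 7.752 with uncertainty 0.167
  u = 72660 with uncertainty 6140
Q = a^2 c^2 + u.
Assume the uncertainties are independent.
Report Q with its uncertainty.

279500 ± 34400

Let p = a^2·c^2 = 206900. δp/p = √((2·δa/a)² + (2·δc/c)²) = √(0.0249 + 0.00186) = 0.164, so δp = 33800.
Q = p + u: δQ = √(δp² + δu²) = √(1.15e+09 + 3.77e+07) = 34400
Q = 279500.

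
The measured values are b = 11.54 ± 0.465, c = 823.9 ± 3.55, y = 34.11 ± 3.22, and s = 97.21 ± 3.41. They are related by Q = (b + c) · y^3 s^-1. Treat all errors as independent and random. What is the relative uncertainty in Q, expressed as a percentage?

Let u = b + c = 835.4. δu = √(δb² + δc²) = √(0.216 + 12.6) = 3.58, so δu/u = 0.00429.
Q is then a monomial in u, y, s:
δQ/Q = √((δu/u)² + (3·δy/y)² + (-1·δs/s)²) = √(1.84e-05 + 0.0802 + 0.00123) = 0.285

28.5%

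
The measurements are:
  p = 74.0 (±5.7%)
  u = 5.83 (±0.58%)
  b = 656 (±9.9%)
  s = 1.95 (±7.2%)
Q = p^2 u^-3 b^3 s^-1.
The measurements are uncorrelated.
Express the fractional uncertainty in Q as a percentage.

32.7%

Since Q is a product/quotient, work with relative uncertainties:
  (2·δp/p)² = (2×0.0570)² = 0.0130;  (-3·δu/u)² = (-3×0.00580)² = 0.000303;  (3·δb/b)² = (3×0.0990)² = 0.0882;  (-1·δs/s)² = (-1×0.0720)² = 0.00518
δQ/Q = √(0.107) = 0.327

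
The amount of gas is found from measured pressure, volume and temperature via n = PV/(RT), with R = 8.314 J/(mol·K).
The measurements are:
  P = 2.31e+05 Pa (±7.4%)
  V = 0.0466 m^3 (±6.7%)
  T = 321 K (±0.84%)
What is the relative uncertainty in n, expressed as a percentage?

Products/powers → add relative errors in quadrature, weighted by exponent:
  (1·δP/P)² = (1×0.0740)² = 0.00548;  (1·δV/V)² = (1×0.0670)² = 0.00449;  (-1·δT/T)² = (-1×0.00840)² = 7.06e-05
δn/n = √(0.0100) = 0.100

10.0%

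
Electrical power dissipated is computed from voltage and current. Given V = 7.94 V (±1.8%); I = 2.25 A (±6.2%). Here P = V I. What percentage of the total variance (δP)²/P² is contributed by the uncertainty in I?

92.2%

(δP/P)² = (1·δV/V)² + (1·δI/I)²
  V term: (1×0.0180)² = 0.000324
  I term: (1×0.0620)² = 0.00384
Total = 0.00417. Share from I = 0.00384/0.00417 = 0.922.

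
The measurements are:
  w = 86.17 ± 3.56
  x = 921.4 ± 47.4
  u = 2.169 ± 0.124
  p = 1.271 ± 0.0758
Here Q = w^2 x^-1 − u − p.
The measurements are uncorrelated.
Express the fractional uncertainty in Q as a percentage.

17.3%

Let h = w^2·x^-1 = 8.059. δh/h = √((2·δw/w)² + (-1·δx/x)²) = √(0.00683 + 0.00265) = 0.0973, so δh = 0.784.
Q = h − u − p: δQ = √(δh² + δu² + δp²) = √(0.615 + 0.0154 + 0.00575) = 0.798
Q = 4.619, so δQ/Q = 0.798/4.619 = 0.173.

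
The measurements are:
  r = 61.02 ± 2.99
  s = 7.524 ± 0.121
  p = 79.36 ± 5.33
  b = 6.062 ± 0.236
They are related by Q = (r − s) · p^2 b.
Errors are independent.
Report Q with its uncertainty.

Let u = r − s = 53.50. δu = √(δr² + δs²) = √(8.94 + 0.0146) = 2.99, so δu/u = 0.0559.
Q is then a monomial in u, p, b:
δQ/Q = √((δu/u)² + (2·δp/p)² + (1·δb/b)²) = √(0.00313 + 0.0180 + 0.00152) = 0.151
Q = 2.042e+06, so δQ = 0.151 × 2.042e+06 = 3.08e+05.

(2.042 ± 0.308) × 10^6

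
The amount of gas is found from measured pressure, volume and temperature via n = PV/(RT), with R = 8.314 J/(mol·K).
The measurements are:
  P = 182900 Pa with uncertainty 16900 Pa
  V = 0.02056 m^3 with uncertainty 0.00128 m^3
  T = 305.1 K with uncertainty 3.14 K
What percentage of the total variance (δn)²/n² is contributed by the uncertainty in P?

68.2%

(δn/n)² = (1·δP/P)² + (1·δV/V)² + (-1·δT/T)²
  P term: (1×0.0924)² = 0.00854
  V term: (1×0.0623)² = 0.00388
  T term: (-1×0.0103)² = 0.000106
Total = 0.0125. Share from P = 0.00854/0.0125 = 0.682.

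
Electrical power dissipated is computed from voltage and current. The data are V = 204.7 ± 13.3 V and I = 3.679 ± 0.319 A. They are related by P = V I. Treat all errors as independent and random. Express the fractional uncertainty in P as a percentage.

10.8%

Each factor contributes (exponent × relative error)² to (δP/P)²:
  (1·δV/V)² = (1×0.0650)² = 0.00422;  (1·δI/I)² = (1×0.0867)² = 0.00752
δP/P = √(0.0117) = 0.108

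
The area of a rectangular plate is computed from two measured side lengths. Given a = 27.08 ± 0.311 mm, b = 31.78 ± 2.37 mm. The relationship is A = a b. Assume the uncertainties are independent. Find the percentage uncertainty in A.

A is a product of powers, so relative uncertainties combine in quadrature:
  (1·δa/a)² = (1×0.0115)² = 0.000132;  (1·δb/b)² = (1×0.0746)² = 0.00556
δA/A = √(0.00569) = 0.0755

7.55%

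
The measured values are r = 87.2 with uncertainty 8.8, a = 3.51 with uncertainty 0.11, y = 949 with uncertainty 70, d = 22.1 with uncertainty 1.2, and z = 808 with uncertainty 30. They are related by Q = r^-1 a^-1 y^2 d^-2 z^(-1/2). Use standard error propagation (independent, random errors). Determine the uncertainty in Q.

0.0450

For a monomial Q ∝ r^-1, a^-1, y^2, d^-2, z^(-1/2), fractional errors add in quadrature:
  (-1·δr/r)² = (-1×0.101)² = 0.0102;  (-1·δa/a)² = (-1×0.0313)² = 0.000982;  (2·δy/y)² = (2×0.0738)² = 0.0218;  (-2·δd/d)² = (-2×0.0543)² = 0.0118;  (−½·δz/z)² = (-0.5×0.0371)² = 0.000345
δQ/Q = √(0.0451) = 0.212
Q = 0.212, so δQ = 0.212 × 0.212 = 0.0450.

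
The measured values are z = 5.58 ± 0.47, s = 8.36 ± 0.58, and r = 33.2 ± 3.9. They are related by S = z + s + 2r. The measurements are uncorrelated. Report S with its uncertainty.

Sums and differences: (δS)² = Σ (cᵢ δxᵢ)².
  (δz)² = 0.221;  (δs)² = 0.336;  (2·δr)² = 60.8
δS = √(61.4) = 7.84
S = 80.3.

80.3 ± 7.84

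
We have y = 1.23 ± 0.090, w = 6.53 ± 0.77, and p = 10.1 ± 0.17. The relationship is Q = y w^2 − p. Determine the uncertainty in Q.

13.0

Let h = y·w^2 = 52.4. δh/h = √((1·δy/y)² + (2·δw/w)²) = √(0.00535 + 0.0556) = 0.247, so δh = 13.0.
Q = h − p: δQ = √(δh² + δp²) = √(168 + 0.0289) = 13.0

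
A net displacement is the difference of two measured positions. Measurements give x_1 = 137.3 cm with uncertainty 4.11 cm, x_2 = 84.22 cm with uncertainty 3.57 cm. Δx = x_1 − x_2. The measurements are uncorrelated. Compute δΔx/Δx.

For a sum/difference, combine absolute errors in quadrature:
  (δx_1)² = 16.9;  (δx_2)² = 12.7
δΔx = √(29.6) = 5.44 cm
Δx = 53.08 cm, so δΔx/Δx = 5.44/53.08 = 0.103.

0.103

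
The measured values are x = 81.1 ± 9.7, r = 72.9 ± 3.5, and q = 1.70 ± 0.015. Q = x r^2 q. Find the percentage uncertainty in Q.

15.4%

For a monomial Q ∝ x, r^2, q, fractional errors add in quadrature:
  (1·δx/x)² = (1×0.120)² = 0.0143;  (2·δr/r)² = (2×0.0480)² = 0.00922;  (1·δq/q)² = (1×0.00882)² = 7.79e-05
δQ/Q = √(0.0236) = 0.154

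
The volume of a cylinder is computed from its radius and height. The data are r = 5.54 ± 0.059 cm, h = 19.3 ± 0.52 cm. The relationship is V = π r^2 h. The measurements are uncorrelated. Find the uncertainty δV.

Since V is a product/quotient, work with relative uncertainties:
  (2·δr/r)² = (2×0.0106)² = 0.000454;  (1·δh/h)² = (1×0.0269)² = 0.000726
δV/V = √(0.00118) = 0.0343
V = 1860 cm^3, so δV = 0.0343 × 1860 = 63.9 cm^3.

63.9 cm^3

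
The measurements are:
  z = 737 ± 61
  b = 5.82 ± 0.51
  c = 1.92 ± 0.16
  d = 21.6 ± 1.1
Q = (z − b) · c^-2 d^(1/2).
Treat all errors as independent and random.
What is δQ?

Let u = z − b = 731. δu = √(δz² + δb²) = √(3720 + 0.260) = 61.0, so δu/u = 0.0834.
Q is then a monomial in u, c, d:
δQ/Q = √((δu/u)² + (-2·δc/c)² + (½·δd/d)²) = √(0.00696 + 0.0278 + 0.000648) = 0.188
Q = 922, so δQ = 0.188 × 922 = 173.

173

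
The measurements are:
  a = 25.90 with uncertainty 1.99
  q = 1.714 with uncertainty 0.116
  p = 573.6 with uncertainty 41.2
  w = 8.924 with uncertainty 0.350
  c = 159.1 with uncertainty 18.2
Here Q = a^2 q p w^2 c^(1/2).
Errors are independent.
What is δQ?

1.37e+08

Q is a product of powers, so relative uncertainties combine in quadrature:
  (2·δa/a)² = (2×0.0768)² = 0.0236;  (1·δq/q)² = (1×0.0677)² = 0.00458;  (1·δp/p)² = (1×0.0718)² = 0.00516;  (2·δw/w)² = (2×0.0392)² = 0.00615;  (½·δc/c)² = (0.5×0.114)² = 0.00327
δQ/Q = √(0.0428) = 0.207
Q = 6.625e+08, so δQ = 0.207 × 6.625e+08 = 1.37e+08.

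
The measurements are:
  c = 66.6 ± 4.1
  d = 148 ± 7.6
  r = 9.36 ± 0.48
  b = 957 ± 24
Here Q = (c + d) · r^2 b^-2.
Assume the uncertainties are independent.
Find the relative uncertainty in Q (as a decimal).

Let u = c + d = 215. δu = √(δc² + δd²) = √(16.8 + 57.8) = 8.64, so δu/u = 0.0402.
Q is then a monomial in u, r, b:
δQ/Q = √((δu/u)² + (2·δr/r)² + (-2·δb/b)²) = √(0.00162 + 0.0105 + 0.00252) = 0.121

0.121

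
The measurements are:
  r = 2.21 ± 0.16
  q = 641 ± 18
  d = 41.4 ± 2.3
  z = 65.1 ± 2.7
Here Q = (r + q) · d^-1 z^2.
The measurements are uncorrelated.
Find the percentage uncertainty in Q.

Let u = r + q = 643. δu = √(δr² + δq²) = √(0.0256 + 324) = 18.0, so δu/u = 0.0280.
Q is then a monomial in u, d, z:
δQ/Q = √((δu/u)² + (-1·δd/d)² + (2·δz/z)²) = √(0.000783 + 0.00309 + 0.00688) = 0.104

10.4%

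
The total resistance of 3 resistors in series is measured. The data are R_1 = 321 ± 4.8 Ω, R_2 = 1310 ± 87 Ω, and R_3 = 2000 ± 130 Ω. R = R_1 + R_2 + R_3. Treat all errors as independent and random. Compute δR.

For a sum/difference, combine absolute errors in quadrature:
  (δR_1)² = 23.0;  (δR_2)² = 7570;  (δR_3)² = 16900
δR = √(24500) = 156 Ω

156 Ω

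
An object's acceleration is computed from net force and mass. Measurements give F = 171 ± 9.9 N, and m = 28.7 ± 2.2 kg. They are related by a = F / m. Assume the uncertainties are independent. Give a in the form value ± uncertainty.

5.96 ± 0.572 m/s^2

Relative error in a monomial: (δa/a)² = Σ (nᵢ · δxᵢ/xᵢ)².
  (1·δF/F)² = (1×0.0579)² = 0.00335;  (-1·δm/m)² = (-1×0.0767)² = 0.00588
δa/a = √(0.00923) = 0.0961
a = 5.96 m/s^2, so δa = 0.0961 × 5.96 = 0.572 m/s^2.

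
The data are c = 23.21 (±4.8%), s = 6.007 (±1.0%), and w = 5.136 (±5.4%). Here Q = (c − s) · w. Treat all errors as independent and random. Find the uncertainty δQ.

Let u = c − s = 17.20. δu = √(δc² + δs²) = √(1.24 + 0.00361) = 1.12, so δu/u = 0.0649.
Q is then a monomial in u, w:
δQ/Q = √((δu/u)² + (1·δw/w)²) = √(0.00421 + 0.00292) = 0.0844
Q = 88.35, so δQ = 0.0844 × 88.35 = 7.46.

7.46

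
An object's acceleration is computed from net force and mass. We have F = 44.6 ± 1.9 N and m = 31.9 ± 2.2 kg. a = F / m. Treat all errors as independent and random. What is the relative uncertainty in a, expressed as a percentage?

a is a product of powers, so relative uncertainties combine in quadrature:
  (1·δF/F)² = (1×0.0426)² = 0.00181;  (-1·δm/m)² = (-1×0.0690)² = 0.00476
δa/a = √(0.00657) = 0.0811

8.11%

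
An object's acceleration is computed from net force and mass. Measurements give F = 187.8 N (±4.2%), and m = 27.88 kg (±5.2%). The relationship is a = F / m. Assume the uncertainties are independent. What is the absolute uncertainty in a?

0.450 m/s^2

Relative error in a monomial: (δa/a)² = Σ (nᵢ · δxᵢ/xᵢ)².
  (1·δF/F)² = (1×0.0420)² = 0.00176;  (-1·δm/m)² = (-1×0.0520)² = 0.00270
δa/a = √(0.00447) = 0.0668
a = 6.736 m/s^2, so δa = 0.0668 × 6.736 = 0.450 m/s^2.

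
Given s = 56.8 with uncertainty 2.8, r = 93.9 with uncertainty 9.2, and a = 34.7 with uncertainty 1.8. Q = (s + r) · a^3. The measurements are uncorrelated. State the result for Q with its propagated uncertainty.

Let u = s + r = 151. δu = √(δs² + δr²) = √(7.84 + 84.6) = 9.62, so δu/u = 0.0638.
Q is then a monomial in u, a:
δQ/Q = √((δu/u)² + (3·δa/a)²) = √(0.00407 + 0.0242) = 0.168
Q = 6.3e+06, so δQ = 0.168 × 6.3e+06 = 1.06e+06.

(6.30 ± 1.06) × 10^6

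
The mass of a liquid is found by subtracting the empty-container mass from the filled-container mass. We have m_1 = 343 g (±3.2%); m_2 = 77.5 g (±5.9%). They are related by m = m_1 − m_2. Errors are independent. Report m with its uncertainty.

266 ± 11.9 g

Sums and differences: (δm)² = Σ (cᵢ δxᵢ)².
  (δm_1)² = 120;  (δm_2)² = 20.9
δm = √(141) = 11.9 g
m = 266 g.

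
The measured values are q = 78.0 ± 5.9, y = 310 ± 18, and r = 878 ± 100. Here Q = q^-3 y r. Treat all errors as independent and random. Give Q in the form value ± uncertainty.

0.574 ± 0.149

For a monomial Q ∝ q^-3, y, r, fractional errors add in quadrature:
  (-3·δq/q)² = (-3×0.0756)² = 0.0515;  (1·δy/y)² = (1×0.0581)² = 0.00337;  (1·δr/r)² = (1×0.114)² = 0.0130
δQ/Q = √(0.0678) = 0.260
Q = 0.574, so δQ = 0.260 × 0.574 = 0.149.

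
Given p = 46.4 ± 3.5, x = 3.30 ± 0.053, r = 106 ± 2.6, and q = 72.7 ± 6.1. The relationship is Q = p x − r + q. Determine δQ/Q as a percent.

Let w = p·x = 153. δw/w = √((1·δp/p)² + (1·δx/x)²) = √(0.00569 + 0.000258) = 0.0771, so δw = 11.8.
Q = w − r + q: δQ = √(δw² + δr² + δq²) = √(139 + 6.76 + 37.2) = 13.5
Q = 120, so δQ/Q = 13.5/120 = 0.113.

11.3%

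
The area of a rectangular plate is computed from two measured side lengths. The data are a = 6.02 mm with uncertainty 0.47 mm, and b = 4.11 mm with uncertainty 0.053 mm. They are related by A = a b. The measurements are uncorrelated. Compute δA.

Relative error in a monomial: (δA/A)² = Σ (nᵢ · δxᵢ/xᵢ)².
  (1·δa/a)² = (1×0.0781)² = 0.00610;  (1·δb/b)² = (1×0.0129)² = 0.000166
δA/A = √(0.00626) = 0.0791
A = 24.7 mm^2, so δA = 0.0791 × 24.7 = 1.96 mm^2.

1.96 mm^2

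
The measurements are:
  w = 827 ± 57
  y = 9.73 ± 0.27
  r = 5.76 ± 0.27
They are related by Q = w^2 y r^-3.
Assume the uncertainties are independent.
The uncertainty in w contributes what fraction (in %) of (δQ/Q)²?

48.0%

(δQ/Q)² = (2·δw/w)² + (1·δy/y)² + (-3·δr/r)²
  w term: (2×0.0689)² = 0.0190
  y term: (1×0.0277)² = 0.000770
  r term: (-3×0.0469)² = 0.0198
Total = 0.0395. Share from w = 0.0190/0.0395 = 0.480.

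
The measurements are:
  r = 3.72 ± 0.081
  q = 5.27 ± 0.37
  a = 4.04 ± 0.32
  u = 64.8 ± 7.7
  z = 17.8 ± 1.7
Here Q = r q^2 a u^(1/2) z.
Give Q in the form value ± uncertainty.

59800 ± 11800

Relative error in a monomial: (δQ/Q)² = Σ (nᵢ · δxᵢ/xᵢ)².
  (1·δr/r)² = (1×0.0218)² = 0.000474;  (2·δq/q)² = (2×0.0702)² = 0.0197;  (1·δa/a)² = (1×0.0792)² = 0.00627;  (½·δu/u)² = (0.5×0.119)² = 0.00353;  (1·δz/z)² = (1×0.0955)² = 0.00912
δQ/Q = √(0.0391) = 0.198
Q = 59800, so δQ = 0.198 × 59800 = 11800.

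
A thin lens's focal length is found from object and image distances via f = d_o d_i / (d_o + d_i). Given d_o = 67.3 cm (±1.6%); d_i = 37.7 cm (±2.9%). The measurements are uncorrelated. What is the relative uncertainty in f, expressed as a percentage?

∂f/∂d_o = (d_i/(d_o+d_i))² = 0.129;  ∂f/∂d_i = (d_o/(d_o+d_i))² = 0.411
δf = √((∂f/∂d_o · δd_o)² + (∂f/∂d_i · δd_i)²) = √(0.0193 + 0.202) = 0.470 cm
f = 24.2 cm, so δf/f = 0.470/24.2 = 0.0195.

1.95%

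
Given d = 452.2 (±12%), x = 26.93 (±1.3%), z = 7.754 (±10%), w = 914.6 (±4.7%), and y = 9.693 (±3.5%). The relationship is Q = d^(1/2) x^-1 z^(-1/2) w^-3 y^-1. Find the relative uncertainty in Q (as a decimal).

For a monomial Q ∝ d^(1/2), x^-1, z^(-1/2), w^-3, y^-1, fractional errors add in quadrature:
  (½·δd/d)² = (0.5×0.120)² = 0.00360;  (-1·δx/x)² = (-1×0.0130)² = 0.000169;  (−½·δz/z)² = (-0.5×0.100)² = 0.00250;  (-3·δw/w)² = (-3×0.0470)² = 0.0199;  (-1·δy/y)² = (-1×0.0350)² = 0.00123
δQ/Q = √(0.0274) = 0.165

0.165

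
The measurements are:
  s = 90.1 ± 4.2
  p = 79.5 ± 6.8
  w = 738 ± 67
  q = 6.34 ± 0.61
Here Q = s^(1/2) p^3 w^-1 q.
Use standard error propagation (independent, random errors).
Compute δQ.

11900

Since Q is a product/quotient, work with relative uncertainties:
  (½·δs/s)² = (0.5×0.0466)² = 0.000543;  (3·δp/p)² = (3×0.0855)² = 0.0658;  (-1·δw/w)² = (-1×0.0908)² = 0.00824;  (1·δq/q)² = (1×0.0962)² = 0.00926
δQ/Q = √(0.0839) = 0.290
Q = 41000, so δQ = 0.290 × 41000 = 11900.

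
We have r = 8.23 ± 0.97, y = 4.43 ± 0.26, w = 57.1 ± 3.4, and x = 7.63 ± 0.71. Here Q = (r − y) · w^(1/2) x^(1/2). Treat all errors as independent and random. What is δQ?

Let u = r − y = 3.80. δu = √(δr² + δy²) = √(0.941 + 0.0676) = 1.00, so δu/u = 0.264.
Q is then a monomial in u, w, x:
δQ/Q = √((δu/u)² + (½·δw/w)² + (½·δx/x)²) = √(0.0698 + 0.000886 + 0.00216) = 0.270
Q = 79.3, so δQ = 0.270 × 79.3 = 21.4.

21.4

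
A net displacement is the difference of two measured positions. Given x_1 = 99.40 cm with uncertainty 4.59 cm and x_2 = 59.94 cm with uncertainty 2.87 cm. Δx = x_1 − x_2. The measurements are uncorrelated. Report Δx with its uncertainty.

For a sum/difference, combine absolute errors in quadrature:
  (δx_1)² = 21.1;  (δx_2)² = 8.24
δΔx = √(29.3) = 5.41 cm
Δx = 39.46 cm.

39.46 ± 5.41 cm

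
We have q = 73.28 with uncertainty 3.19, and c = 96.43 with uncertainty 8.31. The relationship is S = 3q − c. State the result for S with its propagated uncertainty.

S is a linear combination, so absolute uncertainties add in quadrature:
  (3·δq)² = 91.6;  (δc)² = 69.1
δS = √(161) = 12.7
S = 123.4.

123.4 ± 12.7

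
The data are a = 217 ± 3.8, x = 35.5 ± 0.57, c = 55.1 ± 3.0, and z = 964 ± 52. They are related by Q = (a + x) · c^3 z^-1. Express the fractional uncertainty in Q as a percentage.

17.3%

Let u = a + x = 252. δu = √(δa² + δx²) = √(14.4 + 0.325) = 3.84, so δu/u = 0.0152.
Q is then a monomial in u, c, z:
δQ/Q = √((δu/u)² + (3·δc/c)² + (-1·δz/z)²) = √(0.000232 + 0.0267 + 0.00291) = 0.173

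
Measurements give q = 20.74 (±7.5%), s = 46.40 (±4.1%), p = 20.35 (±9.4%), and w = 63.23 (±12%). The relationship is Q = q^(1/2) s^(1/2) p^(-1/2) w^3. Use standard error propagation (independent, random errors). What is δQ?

6.35e+05

Relative error in a monomial: (δQ/Q)² = Σ (nᵢ · δxᵢ/xᵢ)².
  (½·δq/q)² = (0.5×0.0750)² = 0.00141;  (½·δs/s)² = (0.5×0.0410)² = 0.000420;  (−½·δp/p)² = (-0.5×0.0940)² = 0.00221;  (3·δw/w)² = (3×0.120)² = 0.130
δQ/Q = √(0.134) = 0.366
Q = 1.738e+06, so δQ = 0.366 × 1.738e+06 = 6.35e+05.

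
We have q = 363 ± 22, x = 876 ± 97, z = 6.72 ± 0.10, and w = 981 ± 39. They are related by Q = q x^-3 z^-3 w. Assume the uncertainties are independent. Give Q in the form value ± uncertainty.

Each factor contributes (exponent × relative error)² to (δQ/Q)²:
  (1·δq/q)² = (1×0.0606)² = 0.00367;  (-3·δx/x)² = (-3×0.111)² = 0.110;  (-3·δz/z)² = (-3×0.0149)² = 0.00199;  (1·δw/w)² = (1×0.0398)² = 0.00158
δQ/Q = √(0.118) = 0.343
Q = 1.75e-06, so δQ = 0.343 × 1.75e-06 = 5.99e-07.

(1.75 ± 0.599) × 10^-6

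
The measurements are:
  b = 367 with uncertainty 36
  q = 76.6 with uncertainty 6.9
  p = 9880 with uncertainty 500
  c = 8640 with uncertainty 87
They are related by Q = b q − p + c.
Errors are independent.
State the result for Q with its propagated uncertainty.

Let w = b·q = 28100. δw/w = √((1·δb/b)² + (1·δq/q)²) = √(0.00962 + 0.00811) = 0.133, so δw = 3740.
Q = w − p + c: δQ = √(δw² + δp² + δc²) = √(1.4e+07 + 2.5e+05 + 7570) = 3780
Q = 26900.

26900 ± 3780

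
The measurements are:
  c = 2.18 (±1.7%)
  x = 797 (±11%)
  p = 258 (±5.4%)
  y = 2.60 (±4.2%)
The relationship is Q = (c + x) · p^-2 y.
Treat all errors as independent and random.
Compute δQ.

Let u = c + x = 799. δu = √(δc² + δx²) = √(0.00137 + 7690) = 87.7, so δu/u = 0.110.
Q is then a monomial in u, p, y:
δQ/Q = √((δu/u)² + (-2·δp/p)² + (1·δy/y)²) = √(0.0120 + 0.0117 + 0.00176) = 0.160
Q = 0.0312, so δQ = 0.160 × 0.0312 = 0.00498.

0.00498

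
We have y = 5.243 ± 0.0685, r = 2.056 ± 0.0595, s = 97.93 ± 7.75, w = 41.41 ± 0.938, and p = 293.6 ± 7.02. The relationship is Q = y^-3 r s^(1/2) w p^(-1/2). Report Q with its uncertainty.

Q is a product of powers, so relative uncertainties combine in quadrature:
  (-3·δy/y)² = (-3×0.0131)² = 0.00154;  (1·δr/r)² = (1×0.0289)² = 0.000838;  (½·δs/s)² = (0.5×0.0791)² = 0.00157;  (1·δw/w)² = (1×0.0227)² = 0.000513;  (−½·δp/p)² = (-0.5×0.0239)² = 0.000143
δQ/Q = √(0.00460) = 0.0678
Q = 0.3412, so δQ = 0.0678 × 0.3412 = 0.0231.

0.3412 ± 0.0231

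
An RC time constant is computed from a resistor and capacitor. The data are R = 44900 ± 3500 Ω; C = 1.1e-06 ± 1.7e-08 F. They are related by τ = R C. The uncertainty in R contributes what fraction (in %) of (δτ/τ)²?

96.2%

(δτ/τ)² = (1·δR/R)² + (1·δC/C)²
  R term: (1×0.0780)² = 0.00608
  C term: (1×0.0155)² = 0.000239
Total = 0.00632. Share from R = 0.00608/0.00632 = 0.962.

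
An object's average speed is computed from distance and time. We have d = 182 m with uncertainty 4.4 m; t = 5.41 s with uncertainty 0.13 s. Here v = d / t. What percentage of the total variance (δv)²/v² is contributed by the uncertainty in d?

(δv/v)² = (1·δd/d)² + (-1·δt/t)²
  d term: (1×0.0242)² = 0.000584
  t term: (-1×0.0240)² = 0.000577
Total = 0.00116. Share from d = 0.000584/0.00116 = 0.503.

50.3%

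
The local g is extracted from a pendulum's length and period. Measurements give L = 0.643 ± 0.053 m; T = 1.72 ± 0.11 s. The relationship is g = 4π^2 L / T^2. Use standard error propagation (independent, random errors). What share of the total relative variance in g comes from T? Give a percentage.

(δg/g)² = (1·δL/L)² + (-2·δT/T)²
  L term: (1×0.0824)² = 0.00679
  T term: (-2×0.0640)² = 0.0164
Total = 0.0232. Share from T = 0.0164/0.0232 = 0.707.

70.7%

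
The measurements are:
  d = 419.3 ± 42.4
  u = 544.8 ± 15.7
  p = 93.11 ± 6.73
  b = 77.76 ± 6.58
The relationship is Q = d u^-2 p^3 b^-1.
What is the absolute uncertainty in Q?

Q is a product of powers, so relative uncertainties combine in quadrature:
  (1·δd/d)² = (1×0.101)² = 0.0102;  (-2·δu/u)² = (-2×0.0288)² = 0.00332;  (3·δp/p)² = (3×0.0723)² = 0.0470;  (-1·δb/b)² = (-1×0.0846)² = 0.00716
δQ/Q = √(0.0677) = 0.260
Q = 14.67, so δQ = 0.260 × 14.67 = 3.82.

3.82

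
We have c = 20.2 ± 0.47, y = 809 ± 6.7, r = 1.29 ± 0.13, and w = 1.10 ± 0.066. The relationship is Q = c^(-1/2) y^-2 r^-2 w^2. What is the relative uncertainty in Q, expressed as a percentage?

23.5%

Since Q is a product/quotient, work with relative uncertainties:
  (−½·δc/c)² = (-0.5×0.0233)² = 0.000135;  (-2·δy/y)² = (-2×0.00828)² = 0.000274;  (-2·δr/r)² = (-2×0.101)² = 0.0406;  (2·δw/w)² = (2×0.0600)² = 0.0144
δQ/Q = √(0.0554) = 0.235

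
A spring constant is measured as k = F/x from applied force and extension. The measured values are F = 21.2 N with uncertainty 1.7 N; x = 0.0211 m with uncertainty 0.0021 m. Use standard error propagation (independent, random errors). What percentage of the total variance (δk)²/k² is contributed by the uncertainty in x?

(δk/k)² = (1·δF/F)² + (-1·δx/x)²
  F term: (1×0.0802)² = 0.00643
  x term: (-1×0.0995)² = 0.00991
Total = 0.0163. Share from x = 0.00991/0.0163 = 0.606.

60.6%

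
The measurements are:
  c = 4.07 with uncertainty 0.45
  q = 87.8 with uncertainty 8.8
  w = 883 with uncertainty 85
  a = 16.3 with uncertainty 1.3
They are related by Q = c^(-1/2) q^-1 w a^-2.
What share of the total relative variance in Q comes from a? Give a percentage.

53.2%

(δQ/Q)² = (−½·δc/c)² + (-1·δq/q)² + (1·δw/w)² + (-2·δa/a)²
  c term: (-0.5×0.111)² = 0.00306
  q term: (-1×0.100)² = 0.0100
  w term: (1×0.0963)² = 0.00927
  a term: (-2×0.0798)² = 0.0254
Total = 0.0478. Share from a = 0.0254/0.0478 = 0.532.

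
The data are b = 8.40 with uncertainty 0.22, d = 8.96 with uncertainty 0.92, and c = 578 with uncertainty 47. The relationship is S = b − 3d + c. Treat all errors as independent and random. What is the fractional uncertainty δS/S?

0.0841

Each term contributes (cᵢ δxᵢ)² to (δS)²:
  (δb)² = 0.0484;  (3·δd)² = 7.62;  (δc)² = 2210
δS = √(2220) = 47.1
S = 560, so δS/S = 47.1/560 = 0.0841.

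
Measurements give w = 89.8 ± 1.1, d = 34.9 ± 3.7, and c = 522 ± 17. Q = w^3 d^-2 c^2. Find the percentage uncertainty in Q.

22.5%

Relative error in a monomial: (δQ/Q)² = Σ (nᵢ · δxᵢ/xᵢ)².
  (3·δw/w)² = (3×0.0122)² = 0.00135;  (-2·δd/d)² = (-2×0.106)² = 0.0450;  (2·δc/c)² = (2×0.0326)² = 0.00424
δQ/Q = √(0.0506) = 0.225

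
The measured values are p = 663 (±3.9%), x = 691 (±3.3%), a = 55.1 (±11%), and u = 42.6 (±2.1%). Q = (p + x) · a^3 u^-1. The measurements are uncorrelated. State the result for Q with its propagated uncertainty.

(5.32 ± 1.76) × 10^6

Let w = p + x = 1350. δw = √(δp² + δx²) = √(669 + 520) = 34.5, so δw/w = 0.0255.
Q is then a monomial in w, a, u:
δQ/Q = √((δw/w)² + (3·δa/a)² + (-1·δu/u)²) = √(0.000648 + 0.109 + 0.000441) = 0.332
Q = 5.32e+06, so δQ = 0.332 × 5.32e+06 = 1.76e+06.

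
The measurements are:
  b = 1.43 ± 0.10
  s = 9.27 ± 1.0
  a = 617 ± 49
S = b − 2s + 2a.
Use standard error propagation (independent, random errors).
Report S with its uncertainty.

1220 ± 98.0

Each term contributes (cᵢ δxᵢ)² to (δS)²:
  (δb)² = 0.0100;  (2·δs)² = 4.00;  (2·δa)² = 9600
δS = √(9610) = 98.0
S = 1220.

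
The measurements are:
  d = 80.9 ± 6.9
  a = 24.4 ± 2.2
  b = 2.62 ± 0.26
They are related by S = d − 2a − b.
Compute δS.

8.19

S is a linear combination, so absolute uncertainties add in quadrature:
  (δd)² = 47.6;  (2·δa)² = 19.4;  (δb)² = 0.0676
δS = √(67.0) = 8.19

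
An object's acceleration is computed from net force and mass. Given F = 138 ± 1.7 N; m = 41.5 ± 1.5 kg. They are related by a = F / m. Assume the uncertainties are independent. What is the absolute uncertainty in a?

Each factor contributes (exponent × relative error)² to (δa/a)²:
  (1·δF/F)² = (1×0.0123)² = 0.000152;  (-1·δm/m)² = (-1×0.0361)² = 0.00131
δa/a = √(0.00146) = 0.0382
a = 3.33 m/s^2, so δa = 0.0382 × 3.33 = 0.127 m/s^2.

0.127 m/s^2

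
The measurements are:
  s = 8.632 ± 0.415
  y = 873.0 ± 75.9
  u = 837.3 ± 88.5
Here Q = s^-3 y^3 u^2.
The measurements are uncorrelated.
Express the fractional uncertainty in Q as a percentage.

36.5%

For a monomial Q ∝ s^-3, y^3, u^2, fractional errors add in quadrature:
  (-3·δs/s)² = (-3×0.0481)² = 0.0208;  (3·δy/y)² = (3×0.0869)² = 0.0680;  (2·δu/u)² = (2×0.106)² = 0.0447
δQ/Q = √(0.134) = 0.365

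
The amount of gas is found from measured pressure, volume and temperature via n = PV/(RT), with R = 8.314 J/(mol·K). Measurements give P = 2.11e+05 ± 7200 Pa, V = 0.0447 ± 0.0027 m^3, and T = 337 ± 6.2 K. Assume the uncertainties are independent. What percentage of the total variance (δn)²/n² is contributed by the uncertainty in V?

70.8%

(δn/n)² = (1·δP/P)² + (1·δV/V)² + (-1·δT/T)²
  P term: (1×0.0341)² = 0.00116
  V term: (1×0.0604)² = 0.00365
  T term: (-1×0.0184)² = 0.000338
Total = 0.00515. Share from V = 0.00365/0.00515 = 0.708.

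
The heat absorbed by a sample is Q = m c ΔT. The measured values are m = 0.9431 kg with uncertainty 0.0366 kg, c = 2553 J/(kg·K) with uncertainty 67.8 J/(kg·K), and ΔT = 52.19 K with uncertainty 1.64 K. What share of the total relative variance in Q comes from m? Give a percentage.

(δQ/Q)² = (1·δm/m)² + (1·δc/c)² + (1·δΔT/ΔT)²
  m term: (1×0.0388)² = 0.00151
  c term: (1×0.0266)² = 0.000705
  ΔT term: (1×0.0314)² = 0.000987
Total = 0.00320. Share from m = 0.00151/0.00320 = 0.471.

47.1%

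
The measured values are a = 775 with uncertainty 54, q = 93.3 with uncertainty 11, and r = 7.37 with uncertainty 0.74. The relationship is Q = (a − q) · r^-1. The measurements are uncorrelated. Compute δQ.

11.9

Let u = a − q = 682. δu = √(δa² + δq²) = √(2920 + 121) = 55.1, so δu/u = 0.0808.
Q is then a monomial in u, r:
δQ/Q = √((δu/u)² + (-1·δr/r)²) = √(0.00654 + 0.0101) = 0.129
Q = 92.5, so δQ = 0.129 × 92.5 = 11.9.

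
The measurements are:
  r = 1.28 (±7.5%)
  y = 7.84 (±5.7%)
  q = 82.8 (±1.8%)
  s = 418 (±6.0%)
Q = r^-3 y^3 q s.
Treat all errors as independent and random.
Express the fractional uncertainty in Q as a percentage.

Q is a product of powers, so relative uncertainties combine in quadrature:
  (-3·δr/r)² = (-3×0.0750)² = 0.0506;  (3·δy/y)² = (3×0.0570)² = 0.0292;  (1·δq/q)² = (1×0.0180)² = 0.000324;  (1·δs/s)² = (1×0.0600)² = 0.00360
δQ/Q = √(0.0838) = 0.289

28.9%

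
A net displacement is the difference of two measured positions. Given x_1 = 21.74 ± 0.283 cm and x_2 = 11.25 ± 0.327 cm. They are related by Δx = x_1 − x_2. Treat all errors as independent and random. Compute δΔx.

0.432 cm

Absolute uncertainties add in quadrature for a linear combination:
  (δx_1)² = 0.0801;  (δx_2)² = 0.107
δΔx = √(0.187) = 0.432 cm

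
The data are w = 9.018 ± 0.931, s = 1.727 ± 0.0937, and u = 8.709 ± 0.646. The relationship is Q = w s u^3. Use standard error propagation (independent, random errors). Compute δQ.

2580

Since Q is a product/quotient, work with relative uncertainties:
  (1·δw/w)² = (1×0.103)² = 0.0107;  (1·δs/s)² = (1×0.0543)² = 0.00294;  (3·δu/u)² = (3×0.0742)² = 0.0495
δQ/Q = √(0.0631) = 0.251
Q = 10290, so δQ = 0.251 × 10290 = 2580.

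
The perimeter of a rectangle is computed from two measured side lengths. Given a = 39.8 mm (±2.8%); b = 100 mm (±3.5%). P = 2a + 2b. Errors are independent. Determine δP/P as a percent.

2.63%

P is a linear combination, so absolute uncertainties add in quadrature:
  (2·δa)² = 4.97;  (2·δb)² = 49.0
δP = √(54.0) = 7.35 mm
P = 280 mm, so δP/P = 7.35/280 = 0.0263.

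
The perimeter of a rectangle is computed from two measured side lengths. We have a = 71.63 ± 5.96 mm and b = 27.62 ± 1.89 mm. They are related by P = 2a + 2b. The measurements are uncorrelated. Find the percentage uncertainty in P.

Sums and differences: (δP)² = Σ (cᵢ δxᵢ)².
  (2·δa)² = 142;  (2·δb)² = 14.3
δP = √(156) = 12.5 mm
P = 198.5 mm, so δP/P = 12.5/198.5 = 0.0630.

6.30%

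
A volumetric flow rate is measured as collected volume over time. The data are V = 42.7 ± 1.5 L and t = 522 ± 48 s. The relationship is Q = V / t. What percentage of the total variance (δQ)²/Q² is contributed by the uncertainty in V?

(δQ/Q)² = (1·δV/V)² + (-1·δt/t)²
  V term: (1×0.0351)² = 0.00123
  t term: (-1×0.0920)² = 0.00846
Total = 0.00969. Share from V = 0.00123/0.00969 = 0.127.

12.7%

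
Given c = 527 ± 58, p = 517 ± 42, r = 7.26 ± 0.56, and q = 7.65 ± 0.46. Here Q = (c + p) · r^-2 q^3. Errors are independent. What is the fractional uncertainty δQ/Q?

0.247

Let u = c + p = 1040. δu = √(δc² + δp²) = √(3360 + 1760) = 71.6, so δu/u = 0.0686.
Q is then a monomial in u, r, q:
δQ/Q = √((δu/u)² + (-2·δr/r)² + (3·δq/q)²) = √(0.00470 + 0.0238 + 0.0325) = 0.247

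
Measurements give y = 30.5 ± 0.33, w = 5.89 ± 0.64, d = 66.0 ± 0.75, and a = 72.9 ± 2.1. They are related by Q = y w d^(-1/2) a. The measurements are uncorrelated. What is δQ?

182

Products/powers → add relative errors in quadrature, weighted by exponent:
  (1·δy/y)² = (1×0.0108)² = 0.000117;  (1·δw/w)² = (1×0.109)² = 0.0118;  (−½·δd/d)² = (-0.5×0.0114)² = 3.23e-05;  (1·δa/a)² = (1×0.0288)² = 0.000830
δQ/Q = √(0.0128) = 0.113
Q = 1610, so δQ = 0.113 × 1610 = 182.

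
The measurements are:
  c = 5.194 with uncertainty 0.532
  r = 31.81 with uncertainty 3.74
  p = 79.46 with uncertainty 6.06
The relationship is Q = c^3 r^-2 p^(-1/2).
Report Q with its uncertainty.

Q is a product of powers, so relative uncertainties combine in quadrature:
  (3·δc/c)² = (3×0.102)² = 0.0944;  (-2·δr/r)² = (-2×0.118)² = 0.0553;  (−½·δp/p)² = (-0.5×0.0763)² = 0.00145
δQ/Q = √(0.151) = 0.389
Q = 0.01553, so δQ = 0.389 × 0.01553 = 0.00604.

0.01553 ± 0.00604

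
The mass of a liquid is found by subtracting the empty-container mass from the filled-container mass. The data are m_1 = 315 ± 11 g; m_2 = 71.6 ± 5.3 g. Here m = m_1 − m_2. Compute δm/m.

0.0502

Absolute uncertainties add in quadrature for a linear combination:
  (δm_1)² = 121;  (δm_2)² = 28.1
δm = √(149) = 12.2 g
m = 243 g, so δm/m = 12.2/243 = 0.0502.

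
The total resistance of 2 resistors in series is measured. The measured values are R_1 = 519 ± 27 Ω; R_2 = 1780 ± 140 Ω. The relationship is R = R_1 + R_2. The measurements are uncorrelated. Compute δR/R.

Absolute uncertainties add in quadrature for a linear combination:
  (δR_1)² = 729;  (δR_2)² = 19600
δR = √(20300) = 143 Ω
R = 2300 Ω, so δR/R = 143/2300 = 0.0620.

0.0620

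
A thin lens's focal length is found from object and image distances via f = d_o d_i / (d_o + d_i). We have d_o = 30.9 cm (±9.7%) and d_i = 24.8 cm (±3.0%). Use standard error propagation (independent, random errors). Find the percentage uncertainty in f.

∂f/∂d_o = (d_i/(d_o+d_i))² = 0.198;  ∂f/∂d_i = (d_o/(d_o+d_i))² = 0.308
δf = √((∂f/∂d_o · δd_o)² + (∂f/∂d_i · δd_i)²) = √(0.353 + 0.0524) = 0.637 cm
f = 13.8 cm, so δf/f = 0.637/13.8 = 0.0463.

4.63%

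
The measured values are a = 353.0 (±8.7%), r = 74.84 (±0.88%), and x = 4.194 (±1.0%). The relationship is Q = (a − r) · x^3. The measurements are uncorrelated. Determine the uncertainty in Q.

Let u = a − r = 278.2. δu = √(δa² + δr²) = √(943 + 0.434) = 30.7, so δu/u = 0.110.
Q is then a monomial in u, x:
δQ/Q = √((δu/u)² + (3·δx/x)²) = √(0.0122 + 0.000900) = 0.114
Q = 20520, so δQ = 0.114 × 20520 = 2350.

2350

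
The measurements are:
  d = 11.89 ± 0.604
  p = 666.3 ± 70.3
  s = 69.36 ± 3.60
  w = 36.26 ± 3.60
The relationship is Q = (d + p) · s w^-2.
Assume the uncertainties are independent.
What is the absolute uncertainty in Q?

Let u = d + p = 678.2. δu = √(δd² + δp²) = √(0.365 + 4940) = 70.3, so δu/u = 0.104.
Q is then a monomial in u, s, w:
δQ/Q = √((δu/u)² + (1·δs/s)² + (-2·δw/w)²) = √(0.0107 + 0.00269 + 0.0394) = 0.230
Q = 35.78, so δQ = 0.230 × 35.78 = 8.23.

8.23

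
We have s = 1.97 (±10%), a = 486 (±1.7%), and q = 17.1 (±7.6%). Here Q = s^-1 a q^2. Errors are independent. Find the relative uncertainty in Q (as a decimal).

0.183

Products/powers → add relative errors in quadrature, weighted by exponent:
  (-1·δs/s)² = (-1×0.100)² = 0.0100;  (1·δa/a)² = (1×0.0170)² = 0.000289;  (2·δq/q)² = (2×0.0760)² = 0.0231
δQ/Q = √(0.0334) = 0.183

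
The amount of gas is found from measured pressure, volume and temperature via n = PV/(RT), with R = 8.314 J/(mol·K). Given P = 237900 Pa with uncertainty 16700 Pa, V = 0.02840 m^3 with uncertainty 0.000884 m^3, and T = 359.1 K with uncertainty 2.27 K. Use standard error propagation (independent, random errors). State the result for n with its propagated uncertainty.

2.263 ± 0.174 mol

Since n is a product/quotient, work with relative uncertainties:
  (1·δP/P)² = (1×0.0702)² = 0.00493;  (1·δV/V)² = (1×0.0311)² = 0.000969;  (-1·δT/T)² = (-1×0.00632)² = 4e-05
δn/n = √(0.00594) = 0.0770
n = 2.263 mol, so δn = 0.0770 × 2.263 = 0.174 mol.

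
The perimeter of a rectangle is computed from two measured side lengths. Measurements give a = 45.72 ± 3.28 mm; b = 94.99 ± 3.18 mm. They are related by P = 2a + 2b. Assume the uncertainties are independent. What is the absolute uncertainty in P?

For a sum/difference, combine absolute errors in quadrature:
  (2·δa)² = 43.0;  (2·δb)² = 40.4
δP = √(83.5) = 9.14 mm

9.14 mm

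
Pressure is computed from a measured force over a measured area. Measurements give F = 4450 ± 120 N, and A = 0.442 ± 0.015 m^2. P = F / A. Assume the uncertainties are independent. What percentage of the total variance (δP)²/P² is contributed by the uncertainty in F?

(δP/P)² = (1·δF/F)² + (-1·δA/A)²
  F term: (1×0.0270)² = 0.000727
  A term: (-1×0.0339)² = 0.00115
Total = 0.00188. Share from F = 0.000727/0.00188 = 0.387.

38.7%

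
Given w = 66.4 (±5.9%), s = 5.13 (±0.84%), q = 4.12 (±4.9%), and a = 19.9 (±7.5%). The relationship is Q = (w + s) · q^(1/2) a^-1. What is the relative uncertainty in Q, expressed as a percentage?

9.60%

Let u = w + s = 71.5. δu = √(δw² + δs²) = √(15.3 + 0.00186) = 3.92, so δu/u = 0.0548.
Q is then a monomial in u, q, a:
δQ/Q = √((δu/u)² + (½·δq/q)² + (-1·δa/a)²) = √(0.00300 + 0.000600 + 0.00562) = 0.0960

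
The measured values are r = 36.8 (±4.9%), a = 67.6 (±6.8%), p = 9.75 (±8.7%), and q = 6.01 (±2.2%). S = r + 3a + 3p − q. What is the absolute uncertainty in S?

Each term contributes (cᵢ δxᵢ)² to (δS)²:
  (δr)² = 3.25;  (3·δa)² = 190;  (3·δp)² = 6.48;  (δq)² = 0.0175
δS = √(200) = 14.1

14.1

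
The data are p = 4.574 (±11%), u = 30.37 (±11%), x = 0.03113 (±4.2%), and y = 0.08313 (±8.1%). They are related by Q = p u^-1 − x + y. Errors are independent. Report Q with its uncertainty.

Let w = p·u^-1 = 0.1506. δw/w = √((1·δp/p)² + (-1·δu/u)²) = √(0.0121 + 0.0121) = 0.156, so δw = 0.0234.
Q = w − x + y: δQ = √(δw² + δx² + δy²) = √(0.000549 + 1.71e-06 + 4.53e-05) = 0.0244
Q = 0.2026.

0.2026 ± 0.0244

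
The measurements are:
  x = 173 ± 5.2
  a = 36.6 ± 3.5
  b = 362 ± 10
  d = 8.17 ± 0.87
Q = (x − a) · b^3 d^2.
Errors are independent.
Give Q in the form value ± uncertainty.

Let u = x − a = 136. δu = √(δx² + δa²) = √(27.0 + 12.2) = 6.27, so δu/u = 0.0460.
Q is then a monomial in u, b, d:
δQ/Q = √((δu/u)² + (3·δb/b)² + (2·δd/d)²) = √(0.00211 + 0.00687 + 0.0454) = 0.233
Q = 4.32e+11, so δQ = 0.233 × 4.32e+11 = 1.01e+11.

(4.32 ± 1.01) × 10^11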